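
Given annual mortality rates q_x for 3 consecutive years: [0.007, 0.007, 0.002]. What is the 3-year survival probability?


p_k = 1 - q_k for each year
Survival = product of (1 - q_k)
= 0.993 * 0.993 * 0.998
= 0.9841


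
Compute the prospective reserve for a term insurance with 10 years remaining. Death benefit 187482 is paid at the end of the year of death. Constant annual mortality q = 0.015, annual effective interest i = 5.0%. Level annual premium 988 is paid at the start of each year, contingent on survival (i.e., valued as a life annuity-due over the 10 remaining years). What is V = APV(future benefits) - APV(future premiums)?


v = 1/(1+i) = 0.952381
APV(future benefits) per unit = sum_{k=0}^{9} k_p_x * q * v^(k+1) = 0.108969
APV(future benefits) = 187482 * 0.108969 = 20429.7731
Life annuity-due factor ä_{x:10} = sum_{k=0}^{9} k_p_x * v^k = 7.627848
APV(future premiums) = 988 * 7.627848 = 7536.3134
V = 20429.7731 - 7536.3134
= 12893.4597


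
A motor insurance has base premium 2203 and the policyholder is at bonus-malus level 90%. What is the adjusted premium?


adjusted = base * BM_level / 100
= 2203 * 90 / 100
= 2203 * 0.9
= 1982.7


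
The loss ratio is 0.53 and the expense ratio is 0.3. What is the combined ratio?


Combined ratio = loss ratio + expense ratio
= 0.53 + 0.3
= 0.83


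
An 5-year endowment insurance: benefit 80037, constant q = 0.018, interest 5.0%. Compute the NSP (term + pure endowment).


Term component = 6027.4467
Pure endowment = 5_p_x * v^5 * benefit = 0.913182 * 0.783526 * 80037 = 57266.6456
NSP = 63294.0924


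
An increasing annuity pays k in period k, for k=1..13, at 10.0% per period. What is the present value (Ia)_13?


(Ia)_n = sum_{k=1}^{n} k * v^k, v = 1/(1+i)
v = 0.909091
Sum computed term by term:
(Ia)_13 = 40.4805


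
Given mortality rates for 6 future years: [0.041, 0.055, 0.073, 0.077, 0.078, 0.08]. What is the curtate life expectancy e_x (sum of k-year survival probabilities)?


e_x = sum_{k=1}^{n} k_p_x
k_p_x values:
  1_p_x = 0.959
  2_p_x = 0.906255
  3_p_x = 0.840098
  4_p_x = 0.775411
  5_p_x = 0.714929
  6_p_x = 0.657734
e_x = 4.8534


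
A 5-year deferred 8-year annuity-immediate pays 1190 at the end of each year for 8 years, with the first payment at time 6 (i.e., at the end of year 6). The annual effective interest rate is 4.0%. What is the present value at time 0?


PV at time 5 of the 8-year annuity-immediate:
a_n = 1190 * (1-(1+0.04)^(-8))/0.04 = 8011.9664
Discount back 5 years to time 0:
PV = 8011.9664 * (1+0.04)^(-5)
= 8011.9664 * 0.821927
= 6585.2524


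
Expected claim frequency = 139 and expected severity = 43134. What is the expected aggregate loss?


E[S] = E[N] * E[X]
= 139 * 43134
= 5.9956e+06


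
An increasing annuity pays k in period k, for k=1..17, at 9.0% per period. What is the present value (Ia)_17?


(Ia)_n = sum_{k=1}^{n} k * v^k, v = 1/(1+i)
v = 0.917431
Sum computed term by term:
(Ia)_17 = 59.8257


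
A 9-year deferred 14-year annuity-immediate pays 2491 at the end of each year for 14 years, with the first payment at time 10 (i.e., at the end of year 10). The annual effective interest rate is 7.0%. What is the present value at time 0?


PV at time 9 of the 14-year annuity-immediate:
a_n = 2491 * (1-(1+0.07)^(-14))/0.07 = 21784.9608
Discount back 9 years to time 0:
PV = 21784.9608 * (1+0.07)^(-9)
= 21784.9608 * 0.543934
= 11849.5752


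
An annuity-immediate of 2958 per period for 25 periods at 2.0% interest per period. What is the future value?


FV = PMT * ((1+i)^n - 1) / i
= 2958 * ((1.02)^25 - 1) / 0.02
= 2958 * (1.640606 - 1) / 0.02
= 94745.6266


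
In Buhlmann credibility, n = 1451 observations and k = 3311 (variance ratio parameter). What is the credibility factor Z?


Z = n / (n + k)
= 1451 / (1451 + 3311)
= 1451 / 4762
= 0.3047


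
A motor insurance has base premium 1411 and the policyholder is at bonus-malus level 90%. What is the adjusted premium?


adjusted = base * BM_level / 100
= 1411 * 90 / 100
= 1411 * 0.9
= 1269.9


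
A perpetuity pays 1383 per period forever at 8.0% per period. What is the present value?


PV = PMT / i
= 1383 / 0.08
= 17287.5


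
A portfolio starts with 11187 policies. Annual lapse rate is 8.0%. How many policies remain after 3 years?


remaining = initial * (1 - lapse)^years
= 11187 * (1 - 0.08)^3
= 11187 * 0.778688
= 8711.1827


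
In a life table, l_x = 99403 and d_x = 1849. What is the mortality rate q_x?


q_x = d_x / l_x
= 1849 / 99403
= 0.0186


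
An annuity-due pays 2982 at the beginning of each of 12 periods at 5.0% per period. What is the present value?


PV_due = PMT * (1-(1+i)^(-n))/i * (1+i)
PV_immediate = 26430.2164
PV_due = 26430.2164 * 1.05
= 27751.7272


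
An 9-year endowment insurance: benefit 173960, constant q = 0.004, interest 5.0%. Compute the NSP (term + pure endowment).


Term component = 4873.8329
Pure endowment = 9_p_x * v^9 * benefit = 0.964571 * 0.644609 * 173960 = 108163.2562
NSP = 113037.0891


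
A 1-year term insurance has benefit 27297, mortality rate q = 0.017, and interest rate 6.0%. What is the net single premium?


NSP = benefit * q * v
v = 1/(1+i) = 0.943396
NSP = 27297 * 0.017 * 0.943396
= 437.7821


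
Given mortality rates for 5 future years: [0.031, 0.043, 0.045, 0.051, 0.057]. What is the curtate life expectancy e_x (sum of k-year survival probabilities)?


e_x = sum_{k=1}^{n} k_p_x
k_p_x values:
  1_p_x = 0.969
  2_p_x = 0.927333
  3_p_x = 0.885603
  4_p_x = 0.840437
  5_p_x = 0.792532
e_x = 4.4149


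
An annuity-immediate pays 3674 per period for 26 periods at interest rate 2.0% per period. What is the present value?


PV = PMT * (1 - (1+i)^(-n)) / i
= 3674 * (1 - (1+0.02)^(-26)) / 0.02
= 3674 * (1 - 0.597579) / 0.02
= 3674 * 20.121036
= 73924.6854


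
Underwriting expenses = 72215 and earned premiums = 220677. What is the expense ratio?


Expense ratio = expenses / premiums
= 72215 / 220677
= 0.3272


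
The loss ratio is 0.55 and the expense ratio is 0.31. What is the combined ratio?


Combined ratio = loss ratio + expense ratio
= 0.55 + 0.31
= 0.86


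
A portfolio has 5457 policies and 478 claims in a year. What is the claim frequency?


frequency = claims / policies
= 478 / 5457
= 0.0876


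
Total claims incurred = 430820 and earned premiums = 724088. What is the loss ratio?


Loss ratio = claims / premiums
= 430820 / 724088
= 0.595


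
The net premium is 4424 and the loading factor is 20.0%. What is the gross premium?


Gross = net * (1 + loading)
= 4424 * (1 + 0.2)
= 4424 * 1.2
= 5308.8


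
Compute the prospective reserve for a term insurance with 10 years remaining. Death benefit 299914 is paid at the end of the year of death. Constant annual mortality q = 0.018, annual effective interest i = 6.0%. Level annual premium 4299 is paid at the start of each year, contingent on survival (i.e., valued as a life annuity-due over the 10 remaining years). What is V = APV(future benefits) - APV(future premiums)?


v = 1/(1+i) = 0.943396
APV(future benefits) per unit = sum_{k=0}^{9} k_p_x * q * v^(k+1) = 0.123312
APV(future benefits) = 299914 * 0.123312 = 36983.1077
Life annuity-due factor ä_{x:10} = sum_{k=0}^{9} k_p_x * v^k = 7.261729
APV(future premiums) = 4299 * 7.261729 = 31218.172
V = 36983.1077 - 31218.172
= 5764.9358


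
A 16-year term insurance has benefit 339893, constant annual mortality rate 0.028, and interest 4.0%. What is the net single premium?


NSP = benefit * sum_{k=0}^{n-1} k_p_x * q * v^(k+1)
With constant q=0.028, v=0.961538
Sum = 0.2722
NSP = 339893 * 0.2722
= 92518.8392


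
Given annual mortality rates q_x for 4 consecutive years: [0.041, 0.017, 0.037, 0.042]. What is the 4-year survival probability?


p_k = 1 - q_k for each year
Survival = product of (1 - q_k)
= 0.959 * 0.983 * 0.963 * 0.958
= 0.8697


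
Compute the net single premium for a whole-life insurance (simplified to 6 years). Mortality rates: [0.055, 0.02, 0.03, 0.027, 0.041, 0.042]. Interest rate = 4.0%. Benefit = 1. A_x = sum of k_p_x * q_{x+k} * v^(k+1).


v = 0.961538
Year 0: k_p_x=1.0, q=0.055, term=0.052885
Year 1: k_p_x=0.945, q=0.02, term=0.017474
Year 2: k_p_x=0.9261, q=0.03, term=0.024699
Year 3: k_p_x=0.898317, q=0.027, term=0.020733
Year 4: k_p_x=0.874062, q=0.041, term=0.029455
Year 5: k_p_x=0.838226, q=0.042, term=0.027823
A_x = 0.1731


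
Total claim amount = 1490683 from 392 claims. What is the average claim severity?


severity = total / number
= 1490683 / 392
= 3802.7628


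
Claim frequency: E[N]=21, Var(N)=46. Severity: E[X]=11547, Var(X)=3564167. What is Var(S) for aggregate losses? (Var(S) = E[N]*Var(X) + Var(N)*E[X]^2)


Var(S) = E[N]*Var(X) + Var(N)*E[X]^2
= 21*3564167 + 46*11547^2
= 74847507 + 6133327614
= 6.2082e+09


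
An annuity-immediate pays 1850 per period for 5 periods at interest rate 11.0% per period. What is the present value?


PV = PMT * (1 - (1+i)^(-n)) / i
= 1850 * (1 - (1+0.11)^(-5)) / 0.11
= 1850 * (1 - 0.593451) / 0.11
= 1850 * 3.695897
= 6837.4095


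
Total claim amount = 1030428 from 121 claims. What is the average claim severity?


severity = total / number
= 1030428 / 121
= 8515.9339


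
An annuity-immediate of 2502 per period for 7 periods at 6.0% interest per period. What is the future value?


FV = PMT * ((1+i)^n - 1) / i
= 2502 * ((1.06)^7 - 1) / 0.06
= 2502 * (1.50363 - 1) / 0.06
= 21001.3818


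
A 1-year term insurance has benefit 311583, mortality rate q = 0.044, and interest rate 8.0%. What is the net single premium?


NSP = benefit * q * v
v = 1/(1+i) = 0.925926
NSP = 311583 * 0.044 * 0.925926
= 12694.1222


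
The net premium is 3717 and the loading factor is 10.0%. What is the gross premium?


Gross = net * (1 + loading)
= 3717 * (1 + 0.1)
= 3717 * 1.1
= 4088.7


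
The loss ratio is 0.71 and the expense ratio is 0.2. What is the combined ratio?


Combined ratio = loss ratio + expense ratio
= 0.71 + 0.2
= 0.91


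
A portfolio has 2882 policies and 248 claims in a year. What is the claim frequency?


frequency = claims / policies
= 248 / 2882
= 0.0861


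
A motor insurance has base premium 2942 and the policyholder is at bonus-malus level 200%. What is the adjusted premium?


adjusted = base * BM_level / 100
= 2942 * 200 / 100
= 2942 * 2.0
= 5884.0


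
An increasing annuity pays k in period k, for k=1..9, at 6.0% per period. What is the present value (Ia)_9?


(Ia)_n = sum_{k=1}^{n} k * v^k, v = 1/(1+i)
v = 0.943396
Sum computed term by term:
(Ia)_9 = 31.3785


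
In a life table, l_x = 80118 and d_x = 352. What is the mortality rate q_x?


q_x = d_x / l_x
= 352 / 80118
= 0.0044


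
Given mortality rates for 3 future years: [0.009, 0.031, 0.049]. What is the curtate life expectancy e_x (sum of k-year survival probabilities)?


e_x = sum_{k=1}^{n} k_p_x
k_p_x values:
  1_p_x = 0.991
  2_p_x = 0.960279
  3_p_x = 0.913225
e_x = 2.8645


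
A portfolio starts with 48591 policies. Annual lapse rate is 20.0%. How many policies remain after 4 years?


remaining = initial * (1 - lapse)^years
= 48591 * (1 - 0.2)^4
= 48591 * 0.4096
= 19902.8736


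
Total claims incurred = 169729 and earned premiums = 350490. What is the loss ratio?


Loss ratio = claims / premiums
= 169729 / 350490
= 0.4843


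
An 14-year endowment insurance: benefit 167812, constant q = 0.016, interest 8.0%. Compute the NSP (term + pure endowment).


Term component = 20371.1692
Pure endowment = 14_p_x * v^14 * benefit = 0.797869 * 0.340461 * 167812 = 45584.9848
NSP = 65956.154


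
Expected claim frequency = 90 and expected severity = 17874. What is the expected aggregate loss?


E[S] = E[N] * E[X]
= 90 * 17874
= 1.6087e+06


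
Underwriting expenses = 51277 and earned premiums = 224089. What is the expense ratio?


Expense ratio = expenses / premiums
= 51277 / 224089
= 0.2288


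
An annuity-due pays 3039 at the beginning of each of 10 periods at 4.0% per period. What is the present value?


PV_due = PMT * (1-(1+i)^(-n))/i * (1+i)
PV_immediate = 24649.0123
PV_due = 24649.0123 * 1.04
= 25634.9728


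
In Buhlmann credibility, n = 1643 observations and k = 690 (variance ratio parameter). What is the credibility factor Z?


Z = n / (n + k)
= 1643 / (1643 + 690)
= 1643 / 2333
= 0.7042


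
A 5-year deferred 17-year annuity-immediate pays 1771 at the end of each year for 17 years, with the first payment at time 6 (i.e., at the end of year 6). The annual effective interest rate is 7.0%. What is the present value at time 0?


PV at time 5 of the 17-year annuity-immediate:
a_n = 1771 * (1-(1+0.07)^(-17))/0.07 = 17290.6679
Discount back 5 years to time 0:
PV = 17290.6679 * (1+0.07)^(-5)
= 17290.6679 * 0.712986
= 12328.0073


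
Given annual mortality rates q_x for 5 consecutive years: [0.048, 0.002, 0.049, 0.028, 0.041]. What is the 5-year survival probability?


p_k = 1 - q_k for each year
Survival = product of (1 - q_k)
= 0.952 * 0.998 * 0.951 * 0.972 * 0.959
= 0.8422


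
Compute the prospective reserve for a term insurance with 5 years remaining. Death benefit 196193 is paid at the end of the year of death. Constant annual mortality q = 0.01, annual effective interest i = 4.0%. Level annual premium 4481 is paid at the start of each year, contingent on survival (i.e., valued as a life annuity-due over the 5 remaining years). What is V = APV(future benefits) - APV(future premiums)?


v = 1/(1+i) = 0.961538
APV(future benefits) per unit = sum_{k=0}^{4} k_p_x * q * v^(k+1) = 0.043671
APV(future benefits) = 196193 * 0.043671 = 8567.9641
Life annuity-due factor ä_{x:5} = sum_{k=0}^{4} k_p_x * v^k = 4.541794
APV(future premiums) = 4481 * 4.541794 = 20351.7807
V = 8567.9641 - 20351.7807
= -11783.8166


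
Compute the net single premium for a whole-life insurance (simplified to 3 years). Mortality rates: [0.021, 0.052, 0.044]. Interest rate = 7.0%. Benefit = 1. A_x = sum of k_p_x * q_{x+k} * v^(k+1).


v = 0.934579
Year 0: k_p_x=1.0, q=0.021, term=0.019626
Year 1: k_p_x=0.979, q=0.052, term=0.044465
Year 2: k_p_x=0.928092, q=0.044, term=0.033334
A_x = 0.0974


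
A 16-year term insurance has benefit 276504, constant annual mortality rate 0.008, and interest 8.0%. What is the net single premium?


NSP = benefit * sum_{k=0}^{n-1} k_p_x * q * v^(k+1)
With constant q=0.008, v=0.925926
Sum = 0.067574
NSP = 276504 * 0.067574
= 18684.4147


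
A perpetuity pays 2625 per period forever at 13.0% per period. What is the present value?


PV = PMT / i
= 2625 / 0.13
= 20192.3077


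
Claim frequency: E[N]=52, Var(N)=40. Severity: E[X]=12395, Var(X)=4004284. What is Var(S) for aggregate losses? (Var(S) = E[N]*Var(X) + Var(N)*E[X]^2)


Var(S) = E[N]*Var(X) + Var(N)*E[X]^2
= 52*4004284 + 40*12395^2
= 208222768 + 6145441000
= 6.3537e+09


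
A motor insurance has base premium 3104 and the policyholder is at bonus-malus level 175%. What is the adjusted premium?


adjusted = base * BM_level / 100
= 3104 * 175 / 100
= 3104 * 1.75
= 5432.0


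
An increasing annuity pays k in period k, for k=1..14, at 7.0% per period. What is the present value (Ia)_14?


(Ia)_n = sum_{k=1}^{n} k * v^k, v = 1/(1+i)
v = 0.934579
Sum computed term by term:
(Ia)_14 = 56.1173


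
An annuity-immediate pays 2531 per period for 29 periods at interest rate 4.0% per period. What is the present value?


PV = PMT * (1 - (1+i)^(-n)) / i
= 2531 * (1 - (1+0.04)^(-29)) / 0.04
= 2531 * (1 - 0.320651) / 0.04
= 2531 * 16.983715
= 42985.7817


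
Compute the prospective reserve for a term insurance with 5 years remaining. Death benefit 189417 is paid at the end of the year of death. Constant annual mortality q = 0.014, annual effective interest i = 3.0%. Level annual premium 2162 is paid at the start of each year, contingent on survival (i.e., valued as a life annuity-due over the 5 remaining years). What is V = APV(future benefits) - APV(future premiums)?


v = 1/(1+i) = 0.970874
APV(future benefits) per unit = sum_{k=0}^{4} k_p_x * q * v^(k+1) = 0.062398
APV(future benefits) = 189417 * 0.062398 = 11819.1589
Life annuity-due factor ä_{x:5} = sum_{k=0}^{4} k_p_x * v^k = 4.590678
APV(future premiums) = 2162 * 4.590678 = 9925.0453
V = 11819.1589 - 9925.0453
= 1894.1136


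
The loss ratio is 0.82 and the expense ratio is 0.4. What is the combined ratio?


Combined ratio = loss ratio + expense ratio
= 0.82 + 0.4
= 1.22


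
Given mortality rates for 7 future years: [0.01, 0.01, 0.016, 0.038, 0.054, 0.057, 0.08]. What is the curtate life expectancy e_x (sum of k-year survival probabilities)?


e_x = sum_{k=1}^{n} k_p_x
k_p_x values:
  1_p_x = 0.99
  2_p_x = 0.9801
  3_p_x = 0.964418
  4_p_x = 0.927771
  5_p_x = 0.877671
  6_p_x = 0.827644
  7_p_x = 0.761432
e_x = 6.329


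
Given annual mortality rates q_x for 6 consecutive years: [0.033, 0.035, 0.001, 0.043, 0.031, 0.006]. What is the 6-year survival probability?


p_k = 1 - q_k for each year
Survival = product of (1 - q_k)
= 0.967 * 0.965 * 0.999 * 0.957 * 0.969 * 0.994
= 0.8593


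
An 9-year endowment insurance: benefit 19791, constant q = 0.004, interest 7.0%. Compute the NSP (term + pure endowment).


Term component = 508.5083
Pure endowment = 9_p_x * v^9 * benefit = 0.964571 * 0.543934 * 19791 = 10383.5961
NSP = 10892.1044


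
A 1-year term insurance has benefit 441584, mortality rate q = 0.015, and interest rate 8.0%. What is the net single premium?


NSP = benefit * q * v
v = 1/(1+i) = 0.925926
NSP = 441584 * 0.015 * 0.925926
= 6133.1111


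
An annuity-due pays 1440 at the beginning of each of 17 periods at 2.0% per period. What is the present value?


PV_due = PMT * (1-(1+i)^(-n))/i * (1+i)
PV_immediate = 20580.2955
PV_due = 20580.2955 * 1.02
= 20991.9014


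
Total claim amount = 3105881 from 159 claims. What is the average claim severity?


severity = total / number
= 3105881 / 159
= 19533.8428


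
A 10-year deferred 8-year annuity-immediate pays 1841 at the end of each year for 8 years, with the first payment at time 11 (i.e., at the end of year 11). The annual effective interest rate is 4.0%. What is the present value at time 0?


PV at time 10 of the 8-year annuity-immediate:
a_n = 1841 * (1-(1+0.04)^(-8))/0.04 = 12394.9833
Discount back 10 years to time 0:
PV = 12394.9833 * (1+0.04)^(-10)
= 12394.9833 * 0.675564
= 8373.6066


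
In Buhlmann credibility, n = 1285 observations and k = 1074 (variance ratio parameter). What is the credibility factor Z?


Z = n / (n + k)
= 1285 / (1285 + 1074)
= 1285 / 2359
= 0.5447


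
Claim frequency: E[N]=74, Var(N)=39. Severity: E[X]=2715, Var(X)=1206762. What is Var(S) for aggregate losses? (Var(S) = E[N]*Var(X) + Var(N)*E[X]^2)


Var(S) = E[N]*Var(X) + Var(N)*E[X]^2
= 74*1206762 + 39*2715^2
= 89300388 + 287477775
= 3.7678e+08


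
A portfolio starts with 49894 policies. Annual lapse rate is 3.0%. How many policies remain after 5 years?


remaining = initial * (1 - lapse)^years
= 49894 * (1 - 0.03)^5
= 49894 * 0.858734
= 42845.6755


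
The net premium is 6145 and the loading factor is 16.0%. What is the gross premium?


Gross = net * (1 + loading)
= 6145 * (1 + 0.16)
= 6145 * 1.16
= 7128.2


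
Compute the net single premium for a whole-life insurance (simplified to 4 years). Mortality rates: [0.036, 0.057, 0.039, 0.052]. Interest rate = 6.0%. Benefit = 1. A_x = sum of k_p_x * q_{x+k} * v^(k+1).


v = 0.943396
Year 0: k_p_x=1.0, q=0.036, term=0.033962
Year 1: k_p_x=0.964, q=0.057, term=0.048904
Year 2: k_p_x=0.909052, q=0.039, term=0.029767
Year 3: k_p_x=0.873599, q=0.052, term=0.035983
A_x = 0.1486


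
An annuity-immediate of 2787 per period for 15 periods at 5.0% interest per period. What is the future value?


FV = PMT * ((1+i)^n - 1) / i
= 2787 * ((1.05)^15 - 1) / 0.05
= 2787 * (2.078928 - 1) / 0.05
= 60139.4567


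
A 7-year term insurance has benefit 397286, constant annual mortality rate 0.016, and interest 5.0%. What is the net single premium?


NSP = benefit * sum_{k=0}^{n-1} k_p_x * q * v^(k+1)
With constant q=0.016, v=0.952381
Sum = 0.088532
NSP = 397286 * 0.088532
= 35172.5362


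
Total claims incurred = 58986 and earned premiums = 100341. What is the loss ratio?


Loss ratio = claims / premiums
= 58986 / 100341
= 0.5879


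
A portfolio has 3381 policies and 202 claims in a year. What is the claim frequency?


frequency = claims / policies
= 202 / 3381
= 0.0597


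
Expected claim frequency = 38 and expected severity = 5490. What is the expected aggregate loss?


E[S] = E[N] * E[X]
= 38 * 5490
= 208620


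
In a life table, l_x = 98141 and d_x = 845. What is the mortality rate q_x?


q_x = d_x / l_x
= 845 / 98141
= 0.0086


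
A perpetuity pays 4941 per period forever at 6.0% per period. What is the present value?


PV = PMT / i
= 4941 / 0.06
= 82350.0


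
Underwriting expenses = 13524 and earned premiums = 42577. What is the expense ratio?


Expense ratio = expenses / premiums
= 13524 / 42577
= 0.3176


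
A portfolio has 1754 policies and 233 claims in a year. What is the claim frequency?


frequency = claims / policies
= 233 / 1754
= 0.1328


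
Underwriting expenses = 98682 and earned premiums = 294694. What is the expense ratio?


Expense ratio = expenses / premiums
= 98682 / 294694
= 0.3349


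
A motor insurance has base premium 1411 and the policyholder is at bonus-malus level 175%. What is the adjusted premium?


adjusted = base * BM_level / 100
= 1411 * 175 / 100
= 1411 * 1.75
= 2469.25


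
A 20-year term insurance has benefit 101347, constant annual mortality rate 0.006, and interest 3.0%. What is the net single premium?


NSP = benefit * sum_{k=0}^{n-1} k_p_x * q * v^(k+1)
With constant q=0.006, v=0.970874
Sum = 0.084852
NSP = 101347 * 0.084852
= 8599.4808


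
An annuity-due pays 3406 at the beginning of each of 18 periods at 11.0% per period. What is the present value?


PV_due = PMT * (1-(1+i)^(-n))/i * (1+i)
PV_immediate = 26231.706
PV_due = 26231.706 * 1.11
= 29117.1937


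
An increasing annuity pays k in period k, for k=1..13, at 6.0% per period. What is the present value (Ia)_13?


(Ia)_n = sum_{k=1}^{n} k * v^k, v = 1/(1+i)
v = 0.943396
Sum computed term by term:
(Ia)_13 = 54.8156


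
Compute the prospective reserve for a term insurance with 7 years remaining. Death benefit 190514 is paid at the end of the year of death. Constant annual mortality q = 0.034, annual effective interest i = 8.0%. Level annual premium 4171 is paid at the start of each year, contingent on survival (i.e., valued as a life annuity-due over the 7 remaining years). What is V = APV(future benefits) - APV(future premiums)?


v = 1/(1+i) = 0.925926
APV(future benefits) per unit = sum_{k=0}^{6} k_p_x * q * v^(k+1) = 0.161647
APV(future benefits) = 190514 * 0.161647 = 30795.9345
Life annuity-due factor ä_{x:7} = sum_{k=0}^{6} k_p_x * v^k = 5.134656
APV(future premiums) = 4171 * 5.134656 = 21416.6491
V = 30795.9345 - 21416.6491
= 9379.2855


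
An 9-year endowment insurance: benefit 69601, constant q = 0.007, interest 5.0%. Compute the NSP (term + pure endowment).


Term component = 3375.2567
Pure endowment = 9_p_x * v^9 * benefit = 0.938735 * 0.644609 * 69601 = 42116.7668
NSP = 45492.0235


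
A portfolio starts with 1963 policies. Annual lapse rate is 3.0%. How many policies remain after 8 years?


remaining = initial * (1 - lapse)^years
= 1963 * (1 - 0.03)^8
= 1963 * 0.783743
= 1538.4882


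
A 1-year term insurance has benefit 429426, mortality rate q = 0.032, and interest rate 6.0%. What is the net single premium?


NSP = benefit * q * v
v = 1/(1+i) = 0.943396
NSP = 429426 * 0.032 * 0.943396
= 12963.8038


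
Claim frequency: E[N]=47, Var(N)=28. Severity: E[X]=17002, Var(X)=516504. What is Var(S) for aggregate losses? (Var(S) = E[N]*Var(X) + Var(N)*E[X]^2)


Var(S) = E[N]*Var(X) + Var(N)*E[X]^2
= 47*516504 + 28*17002^2
= 24275688 + 8093904112
= 8.1182e+09


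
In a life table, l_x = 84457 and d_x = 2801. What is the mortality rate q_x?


q_x = d_x / l_x
= 2801 / 84457
= 0.0332


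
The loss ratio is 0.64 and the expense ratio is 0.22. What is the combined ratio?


Combined ratio = loss ratio + expense ratio
= 0.64 + 0.22
= 0.86


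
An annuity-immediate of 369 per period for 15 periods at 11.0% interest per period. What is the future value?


FV = PMT * ((1+i)^n - 1) / i
= 369 * ((1.11)^15 - 1) / 0.11
= 369 * (4.784589 - 1) / 0.11
= 12695.5775


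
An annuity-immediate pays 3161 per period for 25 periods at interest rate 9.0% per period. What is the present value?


PV = PMT * (1 - (1+i)^(-n)) / i
= 3161 * (1 - (1+0.09)^(-25)) / 0.09
= 3161 * (1 - 0.115968) / 0.09
= 3161 * 9.82258
= 31049.1741


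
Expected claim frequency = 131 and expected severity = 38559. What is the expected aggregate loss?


E[S] = E[N] * E[X]
= 131 * 38559
= 5.0512e+06


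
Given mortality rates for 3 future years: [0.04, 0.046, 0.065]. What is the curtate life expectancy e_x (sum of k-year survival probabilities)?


e_x = sum_{k=1}^{n} k_p_x
k_p_x values:
  1_p_x = 0.96
  2_p_x = 0.91584
  3_p_x = 0.85631
e_x = 2.7322


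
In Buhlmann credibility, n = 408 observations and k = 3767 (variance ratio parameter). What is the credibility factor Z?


Z = n / (n + k)
= 408 / (408 + 3767)
= 408 / 4175
= 0.0977


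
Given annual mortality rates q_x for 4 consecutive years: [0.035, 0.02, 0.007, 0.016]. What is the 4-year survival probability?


p_k = 1 - q_k for each year
Survival = product of (1 - q_k)
= 0.965 * 0.98 * 0.993 * 0.984
= 0.9241


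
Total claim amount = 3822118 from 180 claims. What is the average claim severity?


severity = total / number
= 3822118 / 180
= 21233.9889


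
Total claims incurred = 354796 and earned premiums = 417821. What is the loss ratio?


Loss ratio = claims / premiums
= 354796 / 417821
= 0.8492


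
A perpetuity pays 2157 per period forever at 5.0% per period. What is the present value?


PV = PMT / i
= 2157 / 0.05
= 43140.0


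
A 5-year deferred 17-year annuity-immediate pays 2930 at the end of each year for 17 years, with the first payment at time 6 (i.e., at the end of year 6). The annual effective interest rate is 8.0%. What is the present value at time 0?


PV at time 5 of the 17-year annuity-immediate:
a_n = 2930 * (1-(1+0.08)^(-17))/0.08 = 26726.3997
Discount back 5 years to time 0:
PV = 26726.3997 * (1+0.08)^(-5)
= 26726.3997 * 0.680583
= 18189.5385


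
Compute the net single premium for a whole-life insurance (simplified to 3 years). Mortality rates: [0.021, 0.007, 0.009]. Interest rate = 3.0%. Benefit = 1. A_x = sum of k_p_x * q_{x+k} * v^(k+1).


v = 0.970874
Year 0: k_p_x=1.0, q=0.021, term=0.020388
Year 1: k_p_x=0.979, q=0.007, term=0.00646
Year 2: k_p_x=0.972147, q=0.009, term=0.008007
A_x = 0.0349


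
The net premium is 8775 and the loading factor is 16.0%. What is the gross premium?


Gross = net * (1 + loading)
= 8775 * (1 + 0.16)
= 8775 * 1.16
= 10179.0


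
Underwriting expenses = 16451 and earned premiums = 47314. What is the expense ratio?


Expense ratio = expenses / premiums
= 16451 / 47314
= 0.3477


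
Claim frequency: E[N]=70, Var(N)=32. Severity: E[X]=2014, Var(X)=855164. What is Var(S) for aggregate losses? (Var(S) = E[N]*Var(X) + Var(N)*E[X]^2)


Var(S) = E[N]*Var(X) + Var(N)*E[X]^2
= 70*855164 + 32*2014^2
= 59861480 + 129798272
= 1.8966e+08


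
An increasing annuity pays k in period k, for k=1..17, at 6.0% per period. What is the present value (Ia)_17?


(Ia)_n = sum_{k=1}^{n} k * v^k, v = 1/(1+i)
v = 0.943396
Sum computed term by term:
(Ia)_17 = 79.8783


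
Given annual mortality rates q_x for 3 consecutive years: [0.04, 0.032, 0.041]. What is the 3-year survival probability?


p_k = 1 - q_k for each year
Survival = product of (1 - q_k)
= 0.96 * 0.968 * 0.959
= 0.8912


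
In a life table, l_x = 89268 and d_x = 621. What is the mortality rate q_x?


q_x = d_x / l_x
= 621 / 89268
= 0.007


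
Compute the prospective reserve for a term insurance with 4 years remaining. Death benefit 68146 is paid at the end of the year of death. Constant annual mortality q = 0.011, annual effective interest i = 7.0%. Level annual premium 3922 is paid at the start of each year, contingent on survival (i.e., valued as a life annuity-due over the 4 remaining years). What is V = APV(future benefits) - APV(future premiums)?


v = 1/(1+i) = 0.934579
APV(future benefits) per unit = sum_{k=0}^{3} k_p_x * q * v^(k+1) = 0.036683
APV(future benefits) = 68146 * 0.036683 = 2499.8191
Life annuity-due factor ä_{x:4} = sum_{k=0}^{3} k_p_x * v^k = 3.568283
APV(future premiums) = 3922 * 3.568283 = 13994.8063
V = 2499.8191 - 13994.8063
= -11494.9872


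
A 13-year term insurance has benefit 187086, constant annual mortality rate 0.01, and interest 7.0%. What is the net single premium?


NSP = benefit * sum_{k=0}^{n-1} k_p_x * q * v^(k+1)
With constant q=0.01, v=0.934579
Sum = 0.079482
NSP = 187086 * 0.079482
= 14870.0624


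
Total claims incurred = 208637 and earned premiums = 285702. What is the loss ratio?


Loss ratio = claims / premiums
= 208637 / 285702
= 0.7303


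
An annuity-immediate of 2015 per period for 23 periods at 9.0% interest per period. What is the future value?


FV = PMT * ((1+i)^n - 1) / i
= 2015 * ((1.09)^23 - 1) / 0.09
= 2015 * (7.257874 - 1) / 0.09
= 140106.8562


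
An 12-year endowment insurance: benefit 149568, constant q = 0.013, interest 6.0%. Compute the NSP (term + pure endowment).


Term component = 15321.9586
Pure endowment = 12_p_x * v^12 * benefit = 0.854685 * 0.496969 * 149568 = 63529.3095
NSP = 78851.2681


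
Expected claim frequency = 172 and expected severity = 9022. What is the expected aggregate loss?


E[S] = E[N] * E[X]
= 172 * 9022
= 1.5518e+06


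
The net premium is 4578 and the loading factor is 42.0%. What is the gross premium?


Gross = net * (1 + loading)
= 4578 * (1 + 0.42)
= 4578 * 1.42
= 6500.76


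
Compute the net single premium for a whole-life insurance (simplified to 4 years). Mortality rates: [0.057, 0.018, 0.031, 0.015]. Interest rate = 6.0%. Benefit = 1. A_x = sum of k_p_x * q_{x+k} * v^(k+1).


v = 0.943396
Year 0: k_p_x=1.0, q=0.057, term=0.053774
Year 1: k_p_x=0.943, q=0.018, term=0.015107
Year 2: k_p_x=0.926026, q=0.031, term=0.024103
Year 3: k_p_x=0.897319, q=0.015, term=0.010661
A_x = 0.1036


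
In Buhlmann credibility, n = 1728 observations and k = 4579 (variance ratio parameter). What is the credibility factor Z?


Z = n / (n + k)
= 1728 / (1728 + 4579)
= 1728 / 6307
= 0.274


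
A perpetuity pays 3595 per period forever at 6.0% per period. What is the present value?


PV = PMT / i
= 3595 / 0.06
= 59916.6667


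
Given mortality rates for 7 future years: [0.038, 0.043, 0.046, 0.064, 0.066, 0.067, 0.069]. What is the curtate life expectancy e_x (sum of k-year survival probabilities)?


e_x = sum_{k=1}^{n} k_p_x
k_p_x values:
  1_p_x = 0.962
  2_p_x = 0.920634
  3_p_x = 0.878285
  4_p_x = 0.822075
  5_p_x = 0.767818
  6_p_x = 0.716374
  7_p_x = 0.666944
e_x = 5.7341


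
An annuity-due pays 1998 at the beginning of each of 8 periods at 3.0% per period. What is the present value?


PV_due = PMT * (1-(1+i)^(-n))/i * (1+i)
PV_immediate = 14025.345
PV_due = 14025.345 * 1.03
= 14446.1053


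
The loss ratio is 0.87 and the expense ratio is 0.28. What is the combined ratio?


Combined ratio = loss ratio + expense ratio
= 0.87 + 0.28
= 1.15


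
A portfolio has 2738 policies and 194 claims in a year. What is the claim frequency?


frequency = claims / policies
= 194 / 2738
= 0.0709


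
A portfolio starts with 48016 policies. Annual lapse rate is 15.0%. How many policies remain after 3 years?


remaining = initial * (1 - lapse)^years
= 48016 * (1 - 0.15)^3
= 48016 * 0.614125
= 29487.826


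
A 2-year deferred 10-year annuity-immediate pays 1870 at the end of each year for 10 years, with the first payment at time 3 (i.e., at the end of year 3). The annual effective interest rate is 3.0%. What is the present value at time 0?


PV at time 2 of the 10-year annuity-immediate:
a_n = 1870 * (1-(1+0.03)^(-10))/0.03 = 15951.4793
Discount back 2 years to time 0:
PV = 15951.4793 * (1+0.03)^(-2)
= 15951.4793 * 0.942596
= 15035.7991


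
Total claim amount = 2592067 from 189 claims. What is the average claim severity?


severity = total / number
= 2592067 / 189
= 13714.6402


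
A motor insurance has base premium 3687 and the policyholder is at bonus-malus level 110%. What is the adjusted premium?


adjusted = base * BM_level / 100
= 3687 * 110 / 100
= 3687 * 1.1
= 4055.7


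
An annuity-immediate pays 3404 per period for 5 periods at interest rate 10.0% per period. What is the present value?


PV = PMT * (1 - (1+i)^(-n)) / i
= 3404 * (1 - (1+0.1)^(-5)) / 0.1
= 3404 * (1 - 0.620921) / 0.1
= 3404 * 3.790787
= 12903.8382


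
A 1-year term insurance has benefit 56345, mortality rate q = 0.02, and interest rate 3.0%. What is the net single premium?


NSP = benefit * q * v
v = 1/(1+i) = 0.970874
NSP = 56345 * 0.02 * 0.970874
= 1094.0777


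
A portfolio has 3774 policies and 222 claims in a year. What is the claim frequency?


frequency = claims / policies
= 222 / 3774
= 0.0588


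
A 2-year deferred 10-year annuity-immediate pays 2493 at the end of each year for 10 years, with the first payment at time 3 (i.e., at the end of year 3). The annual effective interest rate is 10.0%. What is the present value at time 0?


PV at time 2 of the 10-year annuity-immediate:
a_n = 2493 * (1-(1+0.1)^(-10))/0.1 = 15318.4058
Discount back 2 years to time 0:
PV = 15318.4058 * (1+0.1)^(-2)
= 15318.4058 * 0.826446
= 12659.8395


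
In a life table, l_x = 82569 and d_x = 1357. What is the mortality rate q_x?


q_x = d_x / l_x
= 1357 / 82569
= 0.0164


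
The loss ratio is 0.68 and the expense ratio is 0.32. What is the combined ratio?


Combined ratio = loss ratio + expense ratio
= 0.68 + 0.32
= 1.0


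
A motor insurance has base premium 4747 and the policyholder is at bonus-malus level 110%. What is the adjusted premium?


adjusted = base * BM_level / 100
= 4747 * 110 / 100
= 4747 * 1.1
= 5221.7


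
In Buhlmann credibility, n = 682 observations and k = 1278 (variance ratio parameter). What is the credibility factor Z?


Z = n / (n + k)
= 682 / (682 + 1278)
= 682 / 1960
= 0.348


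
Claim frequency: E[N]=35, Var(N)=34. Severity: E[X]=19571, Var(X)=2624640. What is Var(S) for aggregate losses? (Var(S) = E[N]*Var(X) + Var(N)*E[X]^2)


Var(S) = E[N]*Var(X) + Var(N)*E[X]^2
= 35*2624640 + 34*19571^2
= 91862400 + 13022817394
= 1.3115e+10


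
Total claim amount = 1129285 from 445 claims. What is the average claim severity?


severity = total / number
= 1129285 / 445
= 2537.7191


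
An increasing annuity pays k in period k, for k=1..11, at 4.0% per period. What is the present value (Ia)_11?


(Ia)_n = sum_{k=1}^{n} k * v^k, v = 1/(1+i)
v = 0.961538
Sum computed term by term:
(Ia)_11 = 49.1376


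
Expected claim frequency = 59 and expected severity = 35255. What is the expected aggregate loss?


E[S] = E[N] * E[X]
= 59 * 35255
= 2.0800e+06


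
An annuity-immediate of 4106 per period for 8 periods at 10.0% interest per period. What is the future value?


FV = PMT * ((1+i)^n - 1) / i
= 4106 * ((1.1)^8 - 1) / 0.1
= 4106 * (2.143589 - 1) / 0.1
= 46955.7565


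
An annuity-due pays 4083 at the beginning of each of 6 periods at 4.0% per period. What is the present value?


PV_due = PMT * (1-(1+i)^(-n))/i * (1+i)
PV_immediate = 21403.6448
PV_due = 21403.6448 * 1.04
= 22259.7906


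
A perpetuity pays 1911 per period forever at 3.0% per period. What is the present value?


PV = PMT / i
= 1911 / 0.03
= 63700.0


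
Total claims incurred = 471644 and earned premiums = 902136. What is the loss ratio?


Loss ratio = claims / premiums
= 471644 / 902136
= 0.5228


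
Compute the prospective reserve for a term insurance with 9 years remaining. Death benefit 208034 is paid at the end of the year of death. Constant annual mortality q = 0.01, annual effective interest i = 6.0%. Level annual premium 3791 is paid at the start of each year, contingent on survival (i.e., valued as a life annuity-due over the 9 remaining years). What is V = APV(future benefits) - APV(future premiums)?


v = 1/(1+i) = 0.943396
APV(future benefits) per unit = sum_{k=0}^{8} k_p_x * q * v^(k+1) = 0.065613
APV(future benefits) = 208034 * 0.065613 = 13649.7213
Life annuity-due factor ä_{x:9} = sum_{k=0}^{8} k_p_x * v^k = 6.954971
APV(future premiums) = 3791 * 6.954971 = 26366.2955
V = 13649.7213 - 26366.2955
= -12716.5742


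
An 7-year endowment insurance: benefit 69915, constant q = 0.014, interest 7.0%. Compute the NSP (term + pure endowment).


Term component = 5077.8737
Pure endowment = 7_p_x * v^7 * benefit = 0.906021 * 0.62275 * 69915 = 39447.7578
NSP = 44525.6315


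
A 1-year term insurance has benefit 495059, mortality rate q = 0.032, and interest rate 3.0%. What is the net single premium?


NSP = benefit * q * v
v = 1/(1+i) = 0.970874
NSP = 495059 * 0.032 * 0.970874
= 15380.4738


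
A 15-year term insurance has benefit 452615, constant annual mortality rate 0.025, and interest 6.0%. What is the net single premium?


NSP = benefit * sum_{k=0}^{n-1} k_p_x * q * v^(k+1)
With constant q=0.025, v=0.943396
Sum = 0.210171
NSP = 452615 * 0.210171
= 95126.636


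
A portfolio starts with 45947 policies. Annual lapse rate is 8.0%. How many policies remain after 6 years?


remaining = initial * (1 - lapse)^years
= 45947 * (1 - 0.08)^6
= 45947 * 0.606355
= 27860.1932


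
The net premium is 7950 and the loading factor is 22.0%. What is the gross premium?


Gross = net * (1 + loading)
= 7950 * (1 + 0.22)
= 7950 * 1.22
= 9699.0


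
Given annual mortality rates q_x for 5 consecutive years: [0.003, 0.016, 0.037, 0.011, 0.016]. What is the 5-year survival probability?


p_k = 1 - q_k for each year
Survival = product of (1 - q_k)
= 0.997 * 0.984 * 0.963 * 0.989 * 0.984
= 0.9194


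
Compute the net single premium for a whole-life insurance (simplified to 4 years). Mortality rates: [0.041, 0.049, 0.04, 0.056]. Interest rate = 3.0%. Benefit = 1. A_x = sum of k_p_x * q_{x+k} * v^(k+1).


v = 0.970874
Year 0: k_p_x=1.0, q=0.041, term=0.039806
Year 1: k_p_x=0.959, q=0.049, term=0.044294
Year 2: k_p_x=0.912009, q=0.04, term=0.033385
Year 3: k_p_x=0.875529, q=0.056, term=0.043562
A_x = 0.161


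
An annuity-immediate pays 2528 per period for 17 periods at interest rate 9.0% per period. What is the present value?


PV = PMT * (1 - (1+i)^(-n)) / i
= 2528 * (1 - (1+0.09)^(-17)) / 0.09
= 2528 * (1 - 0.231073) / 0.09
= 2528 * 8.543631
= 21598.3001


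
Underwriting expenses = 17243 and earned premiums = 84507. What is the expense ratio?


Expense ratio = expenses / premiums
= 17243 / 84507
= 0.204


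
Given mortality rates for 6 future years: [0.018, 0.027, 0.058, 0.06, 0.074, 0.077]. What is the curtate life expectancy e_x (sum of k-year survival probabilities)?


e_x = sum_{k=1}^{n} k_p_x
k_p_x values:
  1_p_x = 0.982
  2_p_x = 0.955486
  3_p_x = 0.900068
  4_p_x = 0.846064
  5_p_x = 0.783455
  6_p_x = 0.723129
e_x = 5.1902


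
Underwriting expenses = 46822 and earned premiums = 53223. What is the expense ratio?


Expense ratio = expenses / premiums
= 46822 / 53223
= 0.8797


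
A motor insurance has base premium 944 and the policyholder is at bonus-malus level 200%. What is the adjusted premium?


adjusted = base * BM_level / 100
= 944 * 200 / 100
= 944 * 2.0
= 1888.0
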